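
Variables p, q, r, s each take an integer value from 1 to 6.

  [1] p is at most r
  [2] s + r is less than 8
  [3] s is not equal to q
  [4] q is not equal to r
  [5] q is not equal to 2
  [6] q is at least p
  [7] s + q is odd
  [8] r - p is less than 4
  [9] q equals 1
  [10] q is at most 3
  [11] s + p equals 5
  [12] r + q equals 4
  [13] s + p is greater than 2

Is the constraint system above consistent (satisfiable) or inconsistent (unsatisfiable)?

Satisfiable

Try p = 1, q = 1, r = 3, s = 4.
Check constraint 2: s + r = 7; constraint 8: r - p = 2. The remaining constraints are straightforward to verify.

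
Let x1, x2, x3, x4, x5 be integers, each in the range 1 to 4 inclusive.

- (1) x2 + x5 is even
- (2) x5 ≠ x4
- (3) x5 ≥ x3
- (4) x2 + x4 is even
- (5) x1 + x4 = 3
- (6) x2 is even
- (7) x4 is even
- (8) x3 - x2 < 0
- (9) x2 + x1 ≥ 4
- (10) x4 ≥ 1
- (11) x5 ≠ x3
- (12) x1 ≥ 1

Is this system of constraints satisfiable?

Satisfiable

Take x1 = 1, x2 = 4, x3 = 1, x4 = 2, x5 = 4. Then constraint 5: x1 + x4 = 3; constraint 8: x3 - x2 = -3, and every other listed constraint is also met.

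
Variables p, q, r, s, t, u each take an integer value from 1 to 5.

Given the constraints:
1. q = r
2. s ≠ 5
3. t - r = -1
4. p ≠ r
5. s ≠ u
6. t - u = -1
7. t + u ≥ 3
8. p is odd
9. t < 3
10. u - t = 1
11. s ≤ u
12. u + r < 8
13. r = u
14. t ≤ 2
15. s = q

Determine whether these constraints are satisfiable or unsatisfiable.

From constraints 1, 13, and 15, s = q = r = u, so s = u. But constraint 5 says s ≠ u. Contradiction.

Unsatisfiable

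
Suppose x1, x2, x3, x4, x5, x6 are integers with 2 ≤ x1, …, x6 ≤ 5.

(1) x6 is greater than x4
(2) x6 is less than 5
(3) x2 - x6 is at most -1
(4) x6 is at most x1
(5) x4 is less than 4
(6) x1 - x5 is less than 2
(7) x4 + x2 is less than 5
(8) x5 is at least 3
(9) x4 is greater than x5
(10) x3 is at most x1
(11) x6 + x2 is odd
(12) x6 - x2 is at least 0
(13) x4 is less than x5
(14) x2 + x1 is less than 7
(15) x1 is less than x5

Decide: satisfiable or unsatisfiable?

Unsatisfiable

Constraints 1, 4, 9, and 15 give x4 < x6, x6 ≤ x1, x1 < x5, x5 < x4. Chaining: x4 < x6 ≤ x1 < x5 < x4, which forces x4 < x4 — impossible.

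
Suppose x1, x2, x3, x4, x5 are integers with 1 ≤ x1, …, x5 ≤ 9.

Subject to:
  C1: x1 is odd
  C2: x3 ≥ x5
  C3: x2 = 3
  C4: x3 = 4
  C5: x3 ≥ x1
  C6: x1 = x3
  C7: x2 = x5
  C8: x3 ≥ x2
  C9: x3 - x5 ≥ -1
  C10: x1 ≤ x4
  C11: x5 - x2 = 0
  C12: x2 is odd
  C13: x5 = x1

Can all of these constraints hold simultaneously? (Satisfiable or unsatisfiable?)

Unsatisfiable

Constraint 3 fixes x2 = 3 and constraint 4 fixes x3 = 4. Constraints 6, 7, and 13 give x2 = x5 = x1 = x3, so x2 = x3. But 3 ≠ 4 — contradiction.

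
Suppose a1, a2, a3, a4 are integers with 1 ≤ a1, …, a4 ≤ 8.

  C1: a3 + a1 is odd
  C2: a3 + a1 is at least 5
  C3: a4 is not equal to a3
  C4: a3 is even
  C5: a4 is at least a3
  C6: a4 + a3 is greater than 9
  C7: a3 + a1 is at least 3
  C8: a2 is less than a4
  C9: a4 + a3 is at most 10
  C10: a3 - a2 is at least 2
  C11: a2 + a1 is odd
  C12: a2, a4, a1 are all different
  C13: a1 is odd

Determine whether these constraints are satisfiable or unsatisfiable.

Satisfiable

The assignment a1 = 1, a2 = 2, a3 = 4, a4 = 6 works:
  constraint 2 holds since a3 + a1 = 5.
  constraint 6 holds since a4 + a3 = 10.
  constraint 7 holds since a3 + a1 = 5.
The rest check out directly.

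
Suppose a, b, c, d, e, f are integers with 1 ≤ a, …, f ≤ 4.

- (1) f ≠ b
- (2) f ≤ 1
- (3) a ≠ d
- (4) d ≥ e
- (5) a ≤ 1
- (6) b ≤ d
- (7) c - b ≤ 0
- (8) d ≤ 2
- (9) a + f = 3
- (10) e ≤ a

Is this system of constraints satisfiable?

Unsatisfiable

From constraint 5: a ≤ 1. From constraint 2: f ≤ 1. Hence a + f ≤ 2. But constraint 9 requires a + f = 3, and 3 > 2. Contradiction.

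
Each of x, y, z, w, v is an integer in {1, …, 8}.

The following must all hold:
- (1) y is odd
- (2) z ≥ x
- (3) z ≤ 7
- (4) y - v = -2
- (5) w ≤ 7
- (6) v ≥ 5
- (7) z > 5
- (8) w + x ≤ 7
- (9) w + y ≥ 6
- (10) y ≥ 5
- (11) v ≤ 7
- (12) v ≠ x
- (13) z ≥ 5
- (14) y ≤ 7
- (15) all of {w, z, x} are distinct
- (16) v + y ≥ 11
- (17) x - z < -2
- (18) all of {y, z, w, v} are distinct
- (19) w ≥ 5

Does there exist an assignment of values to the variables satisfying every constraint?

Unsatisfiable

Constraints 3, 5, 6, 10, 11, 13, 14, and 19 confine each of y, z, w, v to the 3 values {5, …, 7}.
Constraint 18 requires all 4 of them to be distinct, but only 3 values are available — impossible by the pigeonhole principle.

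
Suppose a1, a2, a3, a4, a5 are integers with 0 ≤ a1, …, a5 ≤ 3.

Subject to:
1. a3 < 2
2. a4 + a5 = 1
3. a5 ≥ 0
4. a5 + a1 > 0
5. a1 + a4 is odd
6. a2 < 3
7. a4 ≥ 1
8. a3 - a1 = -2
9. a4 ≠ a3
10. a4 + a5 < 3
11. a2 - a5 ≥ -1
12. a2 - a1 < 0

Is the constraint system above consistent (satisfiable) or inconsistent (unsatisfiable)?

Satisfiable

The assignment a1 = 2, a2 = 1, a3 = 0, a4 = 1, a5 = 0 works:
  constraint 2 holds since a4 + a5 = 1.
  constraint 4 holds since a5 + a1 = 2.
  constraint 8 holds since a3 - a1 = -2.
The rest check out directly.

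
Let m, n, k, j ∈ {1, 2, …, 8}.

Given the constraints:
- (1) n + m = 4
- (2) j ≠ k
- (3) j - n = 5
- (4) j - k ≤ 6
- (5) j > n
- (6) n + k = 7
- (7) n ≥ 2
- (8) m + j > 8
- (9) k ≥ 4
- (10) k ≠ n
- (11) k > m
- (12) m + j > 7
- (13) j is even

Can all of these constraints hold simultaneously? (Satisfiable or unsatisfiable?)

Satisfiable

One satisfying assignment is m = 1, n = 3, k = 4, j = 8.
For the less obvious constraints — constraint 1: n + m = 4; constraint 3: j - n = 5 — and the others hold by inspection.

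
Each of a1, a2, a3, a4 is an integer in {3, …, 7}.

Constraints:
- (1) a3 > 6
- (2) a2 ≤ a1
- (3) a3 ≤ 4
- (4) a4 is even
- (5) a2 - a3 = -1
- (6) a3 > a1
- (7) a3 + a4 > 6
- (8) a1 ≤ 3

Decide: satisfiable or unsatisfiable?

From constraint 1: a3 ≥ 7. From constraint 3: a3 ≤ 4. But 4 < 7, so no value of a3 works.

Unsatisfiable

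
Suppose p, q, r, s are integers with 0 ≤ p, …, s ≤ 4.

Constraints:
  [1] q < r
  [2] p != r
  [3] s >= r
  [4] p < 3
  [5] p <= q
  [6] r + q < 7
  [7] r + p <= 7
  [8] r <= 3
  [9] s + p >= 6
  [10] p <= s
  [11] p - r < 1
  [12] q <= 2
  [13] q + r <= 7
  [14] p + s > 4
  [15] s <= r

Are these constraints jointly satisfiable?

Unsatisfiable

From constraints 8 and 15: s ≤ r ≤ 3. From constraints 5 and 12: p ≤ q ≤ 2. Hence s + p ≤ 5. But constraint 9 requires s + p ≥ 6, and 6 > 5. Contradiction.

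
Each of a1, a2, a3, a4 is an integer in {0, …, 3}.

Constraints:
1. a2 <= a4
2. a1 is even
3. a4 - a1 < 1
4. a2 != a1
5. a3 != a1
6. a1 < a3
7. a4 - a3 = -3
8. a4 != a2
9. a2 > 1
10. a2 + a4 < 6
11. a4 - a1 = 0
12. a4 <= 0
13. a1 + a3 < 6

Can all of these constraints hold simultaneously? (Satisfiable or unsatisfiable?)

From constraint 9: a2 ≥ 2. From constraints 1 and 12: a2 ≤ a4 and a4 ≤ 0, so a2 ≤ 0. But 0 < 2, so no value of a2 works.

Unsatisfiable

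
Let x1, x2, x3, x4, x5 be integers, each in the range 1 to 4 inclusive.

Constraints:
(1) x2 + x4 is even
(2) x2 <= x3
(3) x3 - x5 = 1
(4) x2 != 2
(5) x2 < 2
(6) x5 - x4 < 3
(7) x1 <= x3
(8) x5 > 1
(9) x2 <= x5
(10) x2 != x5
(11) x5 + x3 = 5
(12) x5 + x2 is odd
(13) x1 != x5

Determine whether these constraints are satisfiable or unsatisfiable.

Satisfiable

Take x1 = 1, x2 = 1, x3 = 3, x4 = 1, x5 = 2. Then constraint 3: x3 - x5 = 1; constraint 6: x5 - x4 = 1, and every other listed constraint is also met.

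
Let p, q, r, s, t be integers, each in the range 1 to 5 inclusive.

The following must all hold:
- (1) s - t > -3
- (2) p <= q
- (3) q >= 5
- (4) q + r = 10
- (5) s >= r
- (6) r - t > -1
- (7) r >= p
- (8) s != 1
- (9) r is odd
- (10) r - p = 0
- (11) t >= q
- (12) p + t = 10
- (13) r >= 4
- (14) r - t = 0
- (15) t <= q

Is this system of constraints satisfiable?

Take p = 5, q = 5, r = 5, s = 5, t = 5. Then constraint 1: s - t = 0; constraint 4: q + r = 10, and every other listed constraint is also met.

Satisfiable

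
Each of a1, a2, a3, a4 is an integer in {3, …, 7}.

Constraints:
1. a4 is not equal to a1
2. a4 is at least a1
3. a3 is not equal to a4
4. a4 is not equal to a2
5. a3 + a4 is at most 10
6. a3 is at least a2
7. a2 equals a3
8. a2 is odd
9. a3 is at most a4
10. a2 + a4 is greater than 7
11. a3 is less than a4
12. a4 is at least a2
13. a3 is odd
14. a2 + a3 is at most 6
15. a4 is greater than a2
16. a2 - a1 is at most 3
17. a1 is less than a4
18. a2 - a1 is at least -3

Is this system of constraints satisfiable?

Satisfiable

Setting (a1, a2, a3, a4) = (3, 3, 3, 6) satisfies everything: constraint 5: a3 + a4 = 9; constraint 10: a2 + a4 = 9, and the others follow.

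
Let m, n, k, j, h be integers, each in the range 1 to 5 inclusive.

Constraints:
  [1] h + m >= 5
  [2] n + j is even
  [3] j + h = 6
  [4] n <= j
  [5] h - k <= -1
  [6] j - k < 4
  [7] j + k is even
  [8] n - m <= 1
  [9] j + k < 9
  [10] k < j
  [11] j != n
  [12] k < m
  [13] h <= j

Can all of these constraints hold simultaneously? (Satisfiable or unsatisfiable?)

Satisfiable

Try m = 5, n = 3, k = 3, j = 5, h = 1.
Check constraint 1: h + m = 6; constraint 3: j + h = 6. The remaining constraints are straightforward to verify.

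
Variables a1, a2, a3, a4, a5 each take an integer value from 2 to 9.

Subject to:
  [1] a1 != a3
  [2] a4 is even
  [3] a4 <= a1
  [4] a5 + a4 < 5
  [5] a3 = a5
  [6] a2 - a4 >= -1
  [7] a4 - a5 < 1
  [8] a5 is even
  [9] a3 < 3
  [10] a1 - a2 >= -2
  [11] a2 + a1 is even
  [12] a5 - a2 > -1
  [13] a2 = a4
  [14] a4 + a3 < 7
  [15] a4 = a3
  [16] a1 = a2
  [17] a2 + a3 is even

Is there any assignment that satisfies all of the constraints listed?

From constraints 13, 15, and 16, a1 = a2 = a4 = a3, so a1 = a3. But constraint 1 says a1 ≠ a3. Contradiction.

Unsatisfiable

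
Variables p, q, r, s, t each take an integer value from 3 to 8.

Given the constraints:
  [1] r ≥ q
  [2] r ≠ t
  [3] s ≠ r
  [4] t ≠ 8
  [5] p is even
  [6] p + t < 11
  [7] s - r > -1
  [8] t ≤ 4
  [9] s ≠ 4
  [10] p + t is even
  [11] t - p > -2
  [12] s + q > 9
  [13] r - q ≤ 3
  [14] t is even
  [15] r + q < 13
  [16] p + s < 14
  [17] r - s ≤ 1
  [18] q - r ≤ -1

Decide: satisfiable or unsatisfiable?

Satisfiable

The assignment p = 4, q = 4, r = 6, s = 8, t = 4 works:
  constraint 6 holds since p + t = 8.
  constraint 7 holds since s - r = 2.
The rest check out directly.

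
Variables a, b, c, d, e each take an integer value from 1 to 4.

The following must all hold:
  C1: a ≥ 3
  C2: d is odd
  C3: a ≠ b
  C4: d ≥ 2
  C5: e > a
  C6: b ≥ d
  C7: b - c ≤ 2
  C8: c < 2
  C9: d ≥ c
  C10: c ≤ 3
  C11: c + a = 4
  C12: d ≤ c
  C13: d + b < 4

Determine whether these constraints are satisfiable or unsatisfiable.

Unsatisfiable

From constraints 4 and 12: c ≥ d ≥ 2. From constraint 1: a ≥ 3. Hence c + a ≥ 5. But constraint 11 requires c + a = 4, and 4 < 5. Contradiction.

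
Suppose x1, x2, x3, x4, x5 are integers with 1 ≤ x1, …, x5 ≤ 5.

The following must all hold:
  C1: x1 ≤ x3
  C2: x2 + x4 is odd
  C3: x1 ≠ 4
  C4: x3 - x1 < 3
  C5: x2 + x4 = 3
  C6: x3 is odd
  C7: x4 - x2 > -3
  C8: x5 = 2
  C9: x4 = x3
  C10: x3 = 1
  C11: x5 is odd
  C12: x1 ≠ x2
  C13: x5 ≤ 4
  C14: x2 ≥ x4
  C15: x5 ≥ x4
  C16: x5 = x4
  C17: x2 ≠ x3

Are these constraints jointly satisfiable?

Constraint 8 fixes x5 = 2 and constraint 10 fixes x3 = 1. Constraints 9 and 16 give x5 = x4 = x3, so x5 = x3. But 2 ≠ 1 — contradiction.

Unsatisfiable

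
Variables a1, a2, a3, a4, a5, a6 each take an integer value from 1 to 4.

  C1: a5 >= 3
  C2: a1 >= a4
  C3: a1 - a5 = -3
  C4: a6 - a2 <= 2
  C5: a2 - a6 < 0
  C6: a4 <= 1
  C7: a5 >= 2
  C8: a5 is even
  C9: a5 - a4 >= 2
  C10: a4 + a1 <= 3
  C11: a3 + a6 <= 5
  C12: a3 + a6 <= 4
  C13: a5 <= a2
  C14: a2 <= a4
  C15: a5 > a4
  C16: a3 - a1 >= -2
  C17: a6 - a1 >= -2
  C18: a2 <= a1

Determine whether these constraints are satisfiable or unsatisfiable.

From constraints 1 and 13: a2 ≥ a5 and a5 ≥ 3, so a2 ≥ 3. From constraints 6 and 14: a2 ≤ a4 and a4 ≤ 1, so a2 ≤ 1. But 1 < 3, so no value of a2 works.

Unsatisfiable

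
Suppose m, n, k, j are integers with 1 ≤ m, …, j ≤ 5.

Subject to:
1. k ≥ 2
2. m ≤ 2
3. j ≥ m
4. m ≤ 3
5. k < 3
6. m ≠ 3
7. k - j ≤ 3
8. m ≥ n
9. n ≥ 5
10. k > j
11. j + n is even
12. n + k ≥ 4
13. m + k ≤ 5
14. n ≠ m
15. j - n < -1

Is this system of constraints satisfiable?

Unsatisfiable

From constraints 8 and 9: m ≥ n ≥ 5. From constraint 1: k ≥ 2. Hence m + k ≥ 7. But constraint 13 requires m + k ≤ 5, and 5 < 7. Contradiction.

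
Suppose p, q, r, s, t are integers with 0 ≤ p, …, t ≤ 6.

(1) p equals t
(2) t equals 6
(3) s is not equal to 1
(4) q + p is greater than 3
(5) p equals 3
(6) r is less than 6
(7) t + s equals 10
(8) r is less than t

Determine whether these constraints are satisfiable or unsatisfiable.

Constraint 5 fixes p = 3 and constraint 2 fixes t = 6, but constraint 1 requires p = t. Since 3 ≠ 6, contradiction.

Unsatisfiable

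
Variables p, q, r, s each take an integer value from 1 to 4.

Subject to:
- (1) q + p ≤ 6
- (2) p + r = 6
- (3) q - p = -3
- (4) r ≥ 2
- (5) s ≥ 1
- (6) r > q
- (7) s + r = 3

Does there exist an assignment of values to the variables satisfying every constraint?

Take p = 4, q = 1, r = 2, s = 1. Then constraint 1: q + p = 5; constraint 2: p + r = 6; constraint 3: q - p = -3, and every other listed constraint is also met.

Satisfiable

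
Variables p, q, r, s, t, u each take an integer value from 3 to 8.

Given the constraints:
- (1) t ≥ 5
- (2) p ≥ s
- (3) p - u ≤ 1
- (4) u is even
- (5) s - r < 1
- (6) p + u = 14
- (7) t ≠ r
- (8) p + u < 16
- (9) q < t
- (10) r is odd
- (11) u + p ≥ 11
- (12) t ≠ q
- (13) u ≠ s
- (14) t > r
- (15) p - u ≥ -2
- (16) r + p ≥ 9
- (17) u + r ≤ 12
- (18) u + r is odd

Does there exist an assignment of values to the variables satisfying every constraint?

Satisfiable

Try p = 6, q = 5, r = 3, s = 3, t = 8, u = 8.
Check constraint 3: p - u = -2; constraint 5: s - r = 0; constraint 6: p + u = 14. The remaining constraints are straightforward to verify.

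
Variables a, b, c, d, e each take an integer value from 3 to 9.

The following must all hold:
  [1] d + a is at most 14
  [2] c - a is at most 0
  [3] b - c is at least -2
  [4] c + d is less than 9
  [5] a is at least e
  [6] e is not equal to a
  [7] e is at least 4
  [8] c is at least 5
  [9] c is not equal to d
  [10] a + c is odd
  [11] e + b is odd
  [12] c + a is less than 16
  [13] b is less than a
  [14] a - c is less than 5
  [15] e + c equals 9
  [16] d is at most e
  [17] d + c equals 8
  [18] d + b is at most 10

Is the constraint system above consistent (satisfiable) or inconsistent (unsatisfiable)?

Satisfiable

Try a = 8, b = 5, c = 5, d = 3, e = 4.
Check constraint 1: d + a = 11; constraint 2: c - a = -3; constraint 3: b - c = 0. The remaining constraints are straightforward to verify.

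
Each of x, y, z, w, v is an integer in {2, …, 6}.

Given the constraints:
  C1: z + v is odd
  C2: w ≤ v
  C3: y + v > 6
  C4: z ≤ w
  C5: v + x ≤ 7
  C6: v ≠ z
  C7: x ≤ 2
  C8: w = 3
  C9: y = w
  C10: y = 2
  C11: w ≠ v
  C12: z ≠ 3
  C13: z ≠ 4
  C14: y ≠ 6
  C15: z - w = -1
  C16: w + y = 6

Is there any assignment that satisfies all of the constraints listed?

Unsatisfiable

Constraint 10 fixes y = 2 and constraint 8 fixes w = 3, but constraint 9 requires y = w. Since 2 ≠ 3, contradiction.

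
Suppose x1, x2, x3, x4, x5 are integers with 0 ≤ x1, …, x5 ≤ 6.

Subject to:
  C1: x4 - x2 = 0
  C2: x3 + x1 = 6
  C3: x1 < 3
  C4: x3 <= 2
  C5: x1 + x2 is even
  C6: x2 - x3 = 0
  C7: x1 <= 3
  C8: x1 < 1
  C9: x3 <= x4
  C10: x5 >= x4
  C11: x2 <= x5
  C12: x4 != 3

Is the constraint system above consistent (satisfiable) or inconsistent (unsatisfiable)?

Unsatisfiable

From constraint 4: x3 ≤ 2. From constraint 7: x1 ≤ 3. Hence x3 + x1 ≤ 5. But constraint 2 requires x3 + x1 = 6, and 6 > 5. Contradiction.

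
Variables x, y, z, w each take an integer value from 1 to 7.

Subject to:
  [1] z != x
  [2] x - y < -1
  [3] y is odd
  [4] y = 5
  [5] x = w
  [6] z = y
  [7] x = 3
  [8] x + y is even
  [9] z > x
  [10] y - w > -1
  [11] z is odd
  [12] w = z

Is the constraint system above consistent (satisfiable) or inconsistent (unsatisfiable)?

Unsatisfiable

Constraint 7 fixes x = 3 and constraint 4 fixes y = 5. Constraints 5, 6, and 12 give x = w = z = y, so x = y. But 3 ≠ 5 — contradiction.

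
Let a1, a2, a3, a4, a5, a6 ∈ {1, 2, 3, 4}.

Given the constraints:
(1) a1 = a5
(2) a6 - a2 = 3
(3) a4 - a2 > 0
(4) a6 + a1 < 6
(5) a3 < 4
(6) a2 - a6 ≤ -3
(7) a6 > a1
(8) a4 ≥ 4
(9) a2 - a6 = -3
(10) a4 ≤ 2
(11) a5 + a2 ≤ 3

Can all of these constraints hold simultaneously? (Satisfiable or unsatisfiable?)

From constraint 8: a4 ≥ 4. From constraint 10: a4 ≤ 2. But 2 < 4, so no value of a4 works.

Unsatisfiable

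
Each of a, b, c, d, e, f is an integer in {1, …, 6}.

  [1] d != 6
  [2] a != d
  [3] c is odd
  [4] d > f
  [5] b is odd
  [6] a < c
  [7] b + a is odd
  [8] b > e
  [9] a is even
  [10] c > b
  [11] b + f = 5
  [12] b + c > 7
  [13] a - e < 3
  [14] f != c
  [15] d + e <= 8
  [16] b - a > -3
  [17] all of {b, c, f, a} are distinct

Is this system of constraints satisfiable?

One satisfying assignment is a = 4, b = 3, c = 5, d = 5, e = 2, f = 2.
For the less obvious constraints — constraint 11: b + f = 5; constraint 12: b + c = 8 — and the others hold by inspection.

Satisfiable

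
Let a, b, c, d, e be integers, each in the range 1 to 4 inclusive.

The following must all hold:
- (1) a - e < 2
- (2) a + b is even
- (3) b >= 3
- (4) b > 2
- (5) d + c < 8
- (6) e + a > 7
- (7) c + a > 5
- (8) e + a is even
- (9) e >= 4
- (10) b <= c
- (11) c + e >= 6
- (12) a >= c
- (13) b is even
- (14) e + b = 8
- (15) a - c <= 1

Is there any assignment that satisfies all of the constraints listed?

The assignment a = 4, b = 4, c = 4, d = 1, e = 4 works:
  constraint 1 holds since a - e = 0.
  constraint 5 holds since d + c = 5.
The rest check out directly.

Satisfiable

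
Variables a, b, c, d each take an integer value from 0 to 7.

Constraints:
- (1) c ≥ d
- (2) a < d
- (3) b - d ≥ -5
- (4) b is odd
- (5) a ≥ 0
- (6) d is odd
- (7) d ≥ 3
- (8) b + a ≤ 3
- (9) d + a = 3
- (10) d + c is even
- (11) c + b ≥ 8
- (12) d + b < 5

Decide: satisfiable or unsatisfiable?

The assignment a = 0, b = 1, c = 7, d = 3 works:
  constraint 3 holds since b - d = -2.
  constraint 8 holds since b + a = 1.
  constraint 9 holds since d + a = 3.
The rest check out directly.

Satisfiable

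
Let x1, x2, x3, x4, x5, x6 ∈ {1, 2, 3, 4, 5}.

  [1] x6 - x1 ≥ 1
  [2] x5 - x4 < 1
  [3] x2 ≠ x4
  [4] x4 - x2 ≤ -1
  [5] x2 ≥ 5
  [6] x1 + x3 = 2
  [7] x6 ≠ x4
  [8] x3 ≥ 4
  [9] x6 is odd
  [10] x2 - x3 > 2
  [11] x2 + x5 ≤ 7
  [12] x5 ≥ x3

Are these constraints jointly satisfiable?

Unsatisfiable

From constraint 5: x2 ≥ 5. From constraints 8 and 12: x5 ≥ x3 ≥ 4. Hence x2 + x5 ≥ 9. But constraint 11 requires x2 + x5 ≤ 7, and 7 < 9. Contradiction.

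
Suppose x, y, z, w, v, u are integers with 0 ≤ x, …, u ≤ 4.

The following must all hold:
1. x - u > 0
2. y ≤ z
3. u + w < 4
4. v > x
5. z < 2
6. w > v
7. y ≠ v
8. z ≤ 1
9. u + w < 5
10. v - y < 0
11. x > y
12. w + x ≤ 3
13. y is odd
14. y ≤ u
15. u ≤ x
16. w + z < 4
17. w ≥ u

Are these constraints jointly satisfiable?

Unsatisfiable

Constraints 1, 4, 10, and 14 give x < v, v < y, y ≤ u, u < x. Chaining: x < v < y ≤ u < x, which forces x < x — impossible.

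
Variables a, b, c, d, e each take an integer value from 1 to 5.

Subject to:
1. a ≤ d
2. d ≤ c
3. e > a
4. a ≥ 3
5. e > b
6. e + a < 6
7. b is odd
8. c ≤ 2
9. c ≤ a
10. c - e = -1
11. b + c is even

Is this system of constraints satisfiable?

From constraints 1 and 4: d ≥ a and a ≥ 3, so d ≥ 3. From constraints 2 and 8: d ≤ c and c ≤ 2, so d ≤ 2. But 2 < 3, so no value of d works.

Unsatisfiable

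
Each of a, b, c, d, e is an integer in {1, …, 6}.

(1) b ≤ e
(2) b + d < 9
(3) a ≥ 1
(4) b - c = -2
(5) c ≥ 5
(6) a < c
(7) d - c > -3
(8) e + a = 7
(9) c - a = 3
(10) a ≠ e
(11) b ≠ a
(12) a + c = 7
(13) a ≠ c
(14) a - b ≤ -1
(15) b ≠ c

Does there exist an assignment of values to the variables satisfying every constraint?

Try a = 2, b = 3, c = 5, d = 5, e = 5.
Check constraint 2: b + d = 8; constraint 4: b - c = -2; constraint 7: d - c = 0. The remaining constraints are straightforward to verify.

Satisfiable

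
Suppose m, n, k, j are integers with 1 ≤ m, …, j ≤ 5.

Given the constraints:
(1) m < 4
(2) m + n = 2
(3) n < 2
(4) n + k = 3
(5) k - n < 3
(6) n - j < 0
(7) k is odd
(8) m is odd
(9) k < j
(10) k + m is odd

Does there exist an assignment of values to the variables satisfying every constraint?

Constraint 7 makes k odd and constraint 8 makes m odd, so k + m must be even. Constraint 10 says k + m is odd — contradiction.

Unsatisfiable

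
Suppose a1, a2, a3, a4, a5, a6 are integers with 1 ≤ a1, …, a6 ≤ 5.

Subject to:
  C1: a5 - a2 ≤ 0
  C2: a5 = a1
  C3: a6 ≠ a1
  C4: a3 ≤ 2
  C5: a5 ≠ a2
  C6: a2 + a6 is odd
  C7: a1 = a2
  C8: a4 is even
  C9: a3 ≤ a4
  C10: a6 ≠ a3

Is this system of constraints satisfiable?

Unsatisfiable

From constraints 2 and 7, a5 = a1 = a2, so a5 = a2. But constraint 5 says a5 ≠ a2. Contradiction.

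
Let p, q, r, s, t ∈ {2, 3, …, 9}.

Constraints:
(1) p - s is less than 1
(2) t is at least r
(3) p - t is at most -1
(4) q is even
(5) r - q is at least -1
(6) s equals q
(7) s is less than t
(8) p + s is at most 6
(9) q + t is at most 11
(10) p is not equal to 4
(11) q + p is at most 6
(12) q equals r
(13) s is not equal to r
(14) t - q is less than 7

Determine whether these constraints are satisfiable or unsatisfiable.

From constraints 6 and 12, s = q = r, so s = r. But constraint 13 says s ≠ r. Contradiction.

Unsatisfiable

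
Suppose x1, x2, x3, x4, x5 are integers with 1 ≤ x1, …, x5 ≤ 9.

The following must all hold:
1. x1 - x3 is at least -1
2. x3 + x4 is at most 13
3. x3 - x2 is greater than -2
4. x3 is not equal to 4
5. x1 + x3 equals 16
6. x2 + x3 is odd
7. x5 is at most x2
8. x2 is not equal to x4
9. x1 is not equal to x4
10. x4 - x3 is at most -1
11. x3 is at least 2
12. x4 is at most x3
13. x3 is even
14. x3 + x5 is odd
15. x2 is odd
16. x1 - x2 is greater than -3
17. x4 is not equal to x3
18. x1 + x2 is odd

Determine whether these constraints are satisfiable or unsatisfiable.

Take x1 = 8, x2 = 9, x3 = 8, x4 = 4, x5 = 7. Then constraint 1: x1 - x3 = 0; constraint 2: x3 + x4 = 12; constraint 3: x3 - x2 = -1, and every other listed constraint is also met.

Satisfiable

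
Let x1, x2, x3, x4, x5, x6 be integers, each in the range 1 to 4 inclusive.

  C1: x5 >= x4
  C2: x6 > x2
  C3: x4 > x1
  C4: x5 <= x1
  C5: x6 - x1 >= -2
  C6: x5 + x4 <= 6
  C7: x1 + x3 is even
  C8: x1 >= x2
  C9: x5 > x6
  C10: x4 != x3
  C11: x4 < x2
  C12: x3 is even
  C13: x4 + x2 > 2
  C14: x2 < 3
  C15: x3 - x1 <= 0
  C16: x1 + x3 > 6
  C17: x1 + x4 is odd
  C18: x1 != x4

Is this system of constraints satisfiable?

Constraints 2, 3, 4, 9, and 11 give x2 < x6, x6 < x5, x5 ≤ x1, x1 < x4, x4 < x2. Chaining: x2 < x6 < x5 ≤ x1 < x4 < x2, which forces x2 < x2 — impossible.

Unsatisfiable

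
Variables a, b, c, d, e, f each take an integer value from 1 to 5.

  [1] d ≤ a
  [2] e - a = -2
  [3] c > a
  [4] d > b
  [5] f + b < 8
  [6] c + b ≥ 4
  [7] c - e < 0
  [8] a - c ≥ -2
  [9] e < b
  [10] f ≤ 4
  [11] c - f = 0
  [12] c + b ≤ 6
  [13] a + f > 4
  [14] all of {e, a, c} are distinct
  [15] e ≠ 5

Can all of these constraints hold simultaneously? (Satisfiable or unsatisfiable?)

Unsatisfiable

Constraints 1, 3, 4, 7, and 9 give a < c, c < e, e < b, b < d, d ≤ a. Chaining: a < c < e < b < d ≤ a, which forces a < a — impossible.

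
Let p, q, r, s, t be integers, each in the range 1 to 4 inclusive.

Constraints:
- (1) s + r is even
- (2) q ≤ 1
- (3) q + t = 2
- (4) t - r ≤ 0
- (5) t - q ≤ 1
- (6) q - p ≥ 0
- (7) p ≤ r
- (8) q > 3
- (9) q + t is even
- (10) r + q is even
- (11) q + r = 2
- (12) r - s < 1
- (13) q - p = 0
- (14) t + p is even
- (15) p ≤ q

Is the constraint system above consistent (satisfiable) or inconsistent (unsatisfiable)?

Unsatisfiable

From constraint 8: q ≥ 4. From constraint 2: q ≤ 1. But 1 < 4, so no value of q works.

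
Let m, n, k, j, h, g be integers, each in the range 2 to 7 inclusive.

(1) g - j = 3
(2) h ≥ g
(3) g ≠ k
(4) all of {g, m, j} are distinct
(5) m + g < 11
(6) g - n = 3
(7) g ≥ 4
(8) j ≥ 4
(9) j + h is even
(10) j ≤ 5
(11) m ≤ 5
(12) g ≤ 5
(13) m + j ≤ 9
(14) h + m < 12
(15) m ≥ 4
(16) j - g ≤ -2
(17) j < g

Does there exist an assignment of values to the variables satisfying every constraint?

Unsatisfiable

Constraints 7, 8, 10, 11, 12, and 15 confine each of g, m, j to the 2 values {4, 5}.
Constraint 4 requires all 3 of them to be distinct, but only 2 values are available — impossible by the pigeonhole principle.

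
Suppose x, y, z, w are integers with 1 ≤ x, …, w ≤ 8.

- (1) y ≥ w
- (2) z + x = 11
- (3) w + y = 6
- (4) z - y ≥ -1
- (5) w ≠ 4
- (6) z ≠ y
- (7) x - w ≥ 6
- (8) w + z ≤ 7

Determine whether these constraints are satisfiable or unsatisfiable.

Setting (x, y, z, w) = (7, 5, 4, 1) satisfies everything: constraint 2: z + x = 11; constraint 3: w + y = 6, and the others follow.

Satisfiable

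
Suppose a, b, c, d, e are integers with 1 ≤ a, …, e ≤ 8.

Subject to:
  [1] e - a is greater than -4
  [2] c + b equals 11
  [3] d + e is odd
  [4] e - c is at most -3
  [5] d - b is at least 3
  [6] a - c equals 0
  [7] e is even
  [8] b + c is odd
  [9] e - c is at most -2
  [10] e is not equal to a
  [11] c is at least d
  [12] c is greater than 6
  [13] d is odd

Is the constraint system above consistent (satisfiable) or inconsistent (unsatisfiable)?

Take a = 7, b = 4, c = 7, d = 7, e = 4. Then constraint 1: e - a = -3; constraint 2: c + b = 11; constraint 4: e - c = -3, and every other listed constraint is also met.

Satisfiable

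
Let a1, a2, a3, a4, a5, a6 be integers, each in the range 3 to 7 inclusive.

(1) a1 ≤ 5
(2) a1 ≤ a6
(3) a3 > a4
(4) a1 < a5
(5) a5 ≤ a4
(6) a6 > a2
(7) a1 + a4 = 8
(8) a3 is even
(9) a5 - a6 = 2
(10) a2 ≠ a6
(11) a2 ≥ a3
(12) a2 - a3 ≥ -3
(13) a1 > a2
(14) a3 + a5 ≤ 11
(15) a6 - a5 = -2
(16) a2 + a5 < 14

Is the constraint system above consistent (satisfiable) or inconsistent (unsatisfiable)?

Constraints 3, 4, 5, 11, and 13 give a4 < a3, a3 ≤ a2, a2 < a1, a1 < a5, a5 ≤ a4. Chaining: a4 < a3 ≤ a2 < a1 < a5 ≤ a4, which forces a4 < a4 — impossible.

Unsatisfiable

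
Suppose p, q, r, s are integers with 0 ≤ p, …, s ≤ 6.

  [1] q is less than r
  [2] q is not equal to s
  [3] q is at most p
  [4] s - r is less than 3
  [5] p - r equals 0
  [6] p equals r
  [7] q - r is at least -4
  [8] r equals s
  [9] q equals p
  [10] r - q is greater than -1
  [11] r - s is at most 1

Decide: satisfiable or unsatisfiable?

From constraints 6, 8, and 9, q = p = r = s, so q = s. But constraint 2 says q ≠ s. Contradiction.

Unsatisfiable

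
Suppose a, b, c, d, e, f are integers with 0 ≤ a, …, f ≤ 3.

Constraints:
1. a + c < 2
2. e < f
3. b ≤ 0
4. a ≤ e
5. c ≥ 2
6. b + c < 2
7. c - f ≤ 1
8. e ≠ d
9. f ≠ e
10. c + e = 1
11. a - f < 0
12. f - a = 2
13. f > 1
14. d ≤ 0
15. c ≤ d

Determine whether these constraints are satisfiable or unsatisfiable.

Unsatisfiable

From constraint 5: c ≥ 2. From constraints 14 and 15: c ≤ d and d ≤ 0, so c ≤ 0. But 0 < 2, so no value of c works.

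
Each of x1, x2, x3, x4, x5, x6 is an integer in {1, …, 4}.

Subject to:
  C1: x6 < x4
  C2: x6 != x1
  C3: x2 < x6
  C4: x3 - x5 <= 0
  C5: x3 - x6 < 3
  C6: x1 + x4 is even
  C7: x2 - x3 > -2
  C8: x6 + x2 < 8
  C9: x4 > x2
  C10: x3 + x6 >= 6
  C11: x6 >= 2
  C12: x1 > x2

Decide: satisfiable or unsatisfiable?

Try x1 = 4, x2 = 2, x3 = 3, x4 = 4, x5 = 4, x6 = 3.
Check constraint 4: x3 - x5 = -1; constraint 5: x3 - x6 = 0; constraint 7: x2 - x3 = -1. The remaining constraints are straightforward to verify.

Satisfiable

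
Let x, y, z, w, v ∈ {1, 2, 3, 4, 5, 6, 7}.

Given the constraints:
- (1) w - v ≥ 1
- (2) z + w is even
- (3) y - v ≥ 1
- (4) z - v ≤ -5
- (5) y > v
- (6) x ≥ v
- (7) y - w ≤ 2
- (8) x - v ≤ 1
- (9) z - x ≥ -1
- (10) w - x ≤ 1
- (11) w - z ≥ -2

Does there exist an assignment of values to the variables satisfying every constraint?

Unsatisfiable

Constraints 3, 4, 7, 9, and 10 give x − w ≥ -1, w − y ≥ -2, y − v ≥ 1, v − z ≥ 5, z − x ≥ -1.
Adding all 5 inequalities: the left sides telescope to 0, and the right sides sum to (-1) + (-2) + 1 + 5 + (-1) = 2. So 0 ≥ 2, which is false.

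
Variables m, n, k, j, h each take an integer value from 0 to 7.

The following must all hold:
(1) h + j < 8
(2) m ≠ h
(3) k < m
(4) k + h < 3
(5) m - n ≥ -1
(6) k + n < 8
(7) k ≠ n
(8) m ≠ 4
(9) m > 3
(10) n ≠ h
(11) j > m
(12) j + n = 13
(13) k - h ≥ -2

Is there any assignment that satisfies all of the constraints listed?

Satisfiable

Try m = 5, n = 6, k = 1, j = 7, h = 0.
Check constraint 1: h + j = 7; constraint 4: k + h = 1. The remaining constraints are straightforward to verify.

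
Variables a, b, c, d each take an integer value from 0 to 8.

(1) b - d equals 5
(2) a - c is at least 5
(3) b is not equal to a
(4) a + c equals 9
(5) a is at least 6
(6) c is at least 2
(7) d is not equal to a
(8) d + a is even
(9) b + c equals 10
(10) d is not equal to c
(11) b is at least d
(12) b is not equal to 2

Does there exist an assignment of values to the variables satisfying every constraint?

Try a = 7, b = 8, c = 2, d = 3.
Check constraint 1: b - d = 5; constraint 2: a - c = 5; constraint 4: a + c = 9. The remaining constraints are straightforward to verify.

Satisfiable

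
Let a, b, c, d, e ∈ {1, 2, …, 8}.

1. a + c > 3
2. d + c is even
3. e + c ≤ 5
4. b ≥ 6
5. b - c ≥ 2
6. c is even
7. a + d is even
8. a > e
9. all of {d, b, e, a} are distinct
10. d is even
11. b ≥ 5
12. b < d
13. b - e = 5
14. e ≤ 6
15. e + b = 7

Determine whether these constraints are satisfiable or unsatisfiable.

The assignment a = 2, b = 6, c = 2, d = 8, e = 1 works:
  constraint 1 holds since a + c = 4.
  constraint 3 holds since e + c = 3.
  constraint 5 holds since b - c = 4.
The rest check out directly.

Satisfiable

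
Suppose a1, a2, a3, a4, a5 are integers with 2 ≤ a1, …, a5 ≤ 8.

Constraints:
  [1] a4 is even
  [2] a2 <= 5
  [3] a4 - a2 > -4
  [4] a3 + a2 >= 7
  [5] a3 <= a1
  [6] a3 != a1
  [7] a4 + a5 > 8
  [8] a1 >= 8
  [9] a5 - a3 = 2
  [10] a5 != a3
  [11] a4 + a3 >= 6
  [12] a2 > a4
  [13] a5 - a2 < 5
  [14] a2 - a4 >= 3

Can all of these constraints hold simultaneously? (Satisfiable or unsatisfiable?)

Try a1 = 8, a2 = 5, a3 = 5, a4 = 2, a5 = 7.
Check constraint 3: a4 - a2 = -3; constraint 4: a3 + a2 = 10; constraint 7: a4 + a5 = 9. The remaining constraints are straightforward to verify.

Satisfiable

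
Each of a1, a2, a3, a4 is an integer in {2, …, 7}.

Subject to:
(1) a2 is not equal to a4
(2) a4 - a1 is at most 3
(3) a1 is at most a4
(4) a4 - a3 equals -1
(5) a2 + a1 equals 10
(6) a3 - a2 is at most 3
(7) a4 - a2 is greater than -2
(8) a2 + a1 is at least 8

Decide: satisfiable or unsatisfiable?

One satisfying assignment is a1 = 4, a2 = 6, a3 = 6, a4 = 5.
For the less obvious constraints — constraint 2: a4 - a1 = 1; constraint 4: a4 - a3 = -1; constraint 5: a2 + a1 = 10 — and the others hold by inspection.

Satisfiable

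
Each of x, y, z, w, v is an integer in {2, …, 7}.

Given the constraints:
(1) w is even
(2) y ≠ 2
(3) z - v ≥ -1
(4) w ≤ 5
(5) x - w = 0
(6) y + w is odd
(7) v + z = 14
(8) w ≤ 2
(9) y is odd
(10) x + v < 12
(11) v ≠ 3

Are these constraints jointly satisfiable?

One satisfying assignment is x = 2, y = 5, z = 7, w = 2, v = 7.
For the less obvious constraints — constraint 3: z - v = 0; constraint 5: x - w = 0 — and the others hold by inspection.

Satisfiable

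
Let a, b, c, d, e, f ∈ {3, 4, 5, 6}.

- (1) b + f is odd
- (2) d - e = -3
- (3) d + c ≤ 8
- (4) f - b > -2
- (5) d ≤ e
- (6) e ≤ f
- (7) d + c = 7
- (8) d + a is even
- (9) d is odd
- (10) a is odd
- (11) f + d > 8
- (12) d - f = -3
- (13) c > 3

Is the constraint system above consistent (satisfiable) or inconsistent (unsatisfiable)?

Satisfiable

Setting (a, b, c, d, e, f) = (3, 5, 4, 3, 6, 6) satisfies everything: constraint 2: d - e = -3; constraint 3: d + c = 7, and the others follow.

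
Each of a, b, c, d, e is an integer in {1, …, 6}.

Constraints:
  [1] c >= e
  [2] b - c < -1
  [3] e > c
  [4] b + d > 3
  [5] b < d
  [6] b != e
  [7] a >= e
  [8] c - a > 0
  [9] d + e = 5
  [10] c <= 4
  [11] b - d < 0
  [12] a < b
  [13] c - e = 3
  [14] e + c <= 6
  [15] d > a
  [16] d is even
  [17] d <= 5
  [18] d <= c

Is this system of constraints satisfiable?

Constraints 3, 5, 7, 12, and 18 give c < e, e ≤ a, a < b, b < d, d ≤ c. Chaining: c < e ≤ a < b < d ≤ c, which forces c < c — impossible.

Unsatisfiable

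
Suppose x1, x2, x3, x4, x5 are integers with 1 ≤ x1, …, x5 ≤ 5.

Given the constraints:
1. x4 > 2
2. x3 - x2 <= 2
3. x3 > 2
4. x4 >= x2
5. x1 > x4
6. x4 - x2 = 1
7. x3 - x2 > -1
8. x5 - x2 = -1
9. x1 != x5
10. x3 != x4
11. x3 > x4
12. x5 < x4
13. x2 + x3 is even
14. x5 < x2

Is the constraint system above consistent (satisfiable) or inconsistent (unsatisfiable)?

Satisfiable

The assignment x1 = 5, x2 = 2, x3 = 4, x4 = 3, x5 = 1 works:
  constraint 2 holds since x3 - x2 = 2.
  constraint 6 holds since x4 - x2 = 1.
  constraint 7 holds since x3 - x2 = 2.
The rest check out directly.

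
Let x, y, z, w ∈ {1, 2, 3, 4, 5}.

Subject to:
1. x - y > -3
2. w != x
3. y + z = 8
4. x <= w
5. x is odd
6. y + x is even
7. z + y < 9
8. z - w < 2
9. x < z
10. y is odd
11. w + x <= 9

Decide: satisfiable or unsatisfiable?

Satisfiable

Setting (x, y, z, w) = (3, 3, 5, 5) satisfies everything: constraint 1: x - y = 0; constraint 3: y + z = 8; constraint 7: z + y = 8, and the others follow.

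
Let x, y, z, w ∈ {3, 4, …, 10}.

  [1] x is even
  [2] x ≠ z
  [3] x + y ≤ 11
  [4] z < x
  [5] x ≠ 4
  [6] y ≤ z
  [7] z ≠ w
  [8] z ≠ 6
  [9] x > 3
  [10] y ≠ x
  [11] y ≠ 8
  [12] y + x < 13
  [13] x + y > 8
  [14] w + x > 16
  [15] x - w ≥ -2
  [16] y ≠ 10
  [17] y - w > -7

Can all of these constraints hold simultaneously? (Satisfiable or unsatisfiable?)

Satisfiable

Try x = 8, y = 3, z = 3, w = 9.
Check constraint 3: x + y = 11; constraint 12: y + x = 11; constraint 13: x + y = 11. The remaining constraints are straightforward to verify.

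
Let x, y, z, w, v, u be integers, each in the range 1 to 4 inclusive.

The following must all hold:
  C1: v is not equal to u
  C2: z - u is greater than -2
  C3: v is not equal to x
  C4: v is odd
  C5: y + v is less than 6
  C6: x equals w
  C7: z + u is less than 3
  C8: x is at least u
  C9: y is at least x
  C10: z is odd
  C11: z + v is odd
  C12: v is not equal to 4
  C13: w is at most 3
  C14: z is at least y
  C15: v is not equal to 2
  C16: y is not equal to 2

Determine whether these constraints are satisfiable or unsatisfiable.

Constraint 10 makes z odd and constraint 4 makes v odd, so z + v must be even. Constraint 11 says z + v is odd — contradiction.

Unsatisfiable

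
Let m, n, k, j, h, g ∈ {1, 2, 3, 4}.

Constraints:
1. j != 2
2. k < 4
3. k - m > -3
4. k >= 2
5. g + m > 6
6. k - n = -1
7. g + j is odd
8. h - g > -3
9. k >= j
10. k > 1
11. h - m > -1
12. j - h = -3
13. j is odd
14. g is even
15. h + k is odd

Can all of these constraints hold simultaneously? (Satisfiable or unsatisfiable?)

The assignment m = 4, n = 4, k = 3, j = 1, h = 4, g = 4 works:
  constraint 3 holds since k - m = -1.
  constraint 5 holds since g + m = 8.
  constraint 6 holds since k - n = -1.
The rest check out directly.

Satisfiable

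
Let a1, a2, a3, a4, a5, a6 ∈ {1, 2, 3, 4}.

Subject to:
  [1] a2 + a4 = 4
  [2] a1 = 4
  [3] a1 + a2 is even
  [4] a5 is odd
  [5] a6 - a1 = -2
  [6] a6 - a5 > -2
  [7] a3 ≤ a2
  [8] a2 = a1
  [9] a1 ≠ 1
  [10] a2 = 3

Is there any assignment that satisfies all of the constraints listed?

Unsatisfiable

Constraint 10 fixes a2 = 3 and constraint 2 fixes a1 = 4, but constraint 8 requires a2 = a1. Since 3 ≠ 4, contradiction.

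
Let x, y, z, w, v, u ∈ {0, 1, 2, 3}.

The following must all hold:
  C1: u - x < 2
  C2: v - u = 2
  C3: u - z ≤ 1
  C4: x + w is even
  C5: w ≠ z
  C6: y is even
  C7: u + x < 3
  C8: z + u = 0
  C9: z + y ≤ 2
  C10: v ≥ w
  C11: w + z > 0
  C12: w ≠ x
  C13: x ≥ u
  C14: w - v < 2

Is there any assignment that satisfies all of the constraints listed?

Satisfiable

One satisfying assignment is x = 0, y = 2, z = 0, w = 2, v = 2, u = 0.
For the less obvious constraints — constraint 1: u - x = 0; constraint 2: v - u = 2 — and the others hold by inspection.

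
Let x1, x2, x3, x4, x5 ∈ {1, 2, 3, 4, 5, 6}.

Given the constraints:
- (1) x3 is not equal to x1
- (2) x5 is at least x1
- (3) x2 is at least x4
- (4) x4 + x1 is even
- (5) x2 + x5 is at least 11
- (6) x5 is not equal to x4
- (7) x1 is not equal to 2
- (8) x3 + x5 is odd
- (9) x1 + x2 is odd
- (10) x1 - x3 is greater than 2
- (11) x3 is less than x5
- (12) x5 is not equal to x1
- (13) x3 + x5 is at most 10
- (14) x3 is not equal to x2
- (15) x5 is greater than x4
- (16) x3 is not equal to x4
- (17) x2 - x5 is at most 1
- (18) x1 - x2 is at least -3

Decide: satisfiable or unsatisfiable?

Take x1 = 5, x2 = 6, x3 = 1, x4 = 5, x5 = 6. Then constraint 5: x2 + x5 = 12; constraint 10: x1 - x3 = 4, and every other listed constraint is also met.

Satisfiable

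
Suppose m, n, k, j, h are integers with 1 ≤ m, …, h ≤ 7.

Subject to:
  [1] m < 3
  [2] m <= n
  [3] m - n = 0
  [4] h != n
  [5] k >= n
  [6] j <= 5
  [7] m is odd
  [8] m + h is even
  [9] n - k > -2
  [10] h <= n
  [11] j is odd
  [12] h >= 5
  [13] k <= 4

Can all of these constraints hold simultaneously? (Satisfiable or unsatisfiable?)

Unsatisfiable

From constraints 10 and 12: n ≥ h and h ≥ 5, so n ≥ 5. From constraints 5 and 13: n ≤ k and k ≤ 4, so n ≤ 4. But 4 < 5, so no value of n works.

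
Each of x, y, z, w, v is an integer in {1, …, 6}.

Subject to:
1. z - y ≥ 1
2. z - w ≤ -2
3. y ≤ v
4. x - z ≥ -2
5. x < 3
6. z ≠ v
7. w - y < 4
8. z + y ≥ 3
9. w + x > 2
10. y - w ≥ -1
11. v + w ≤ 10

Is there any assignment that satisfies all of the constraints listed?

Unsatisfiable

Constraints 1, 2, and 10 give y − w ≥ -1, w − z ≥ 2, z − y ≥ 1.
Adding all 3 inequalities: the left sides telescope to 0, and the right sides sum to (-1) + 2 + 1 = 2. So 0 ≥ 2, which is false.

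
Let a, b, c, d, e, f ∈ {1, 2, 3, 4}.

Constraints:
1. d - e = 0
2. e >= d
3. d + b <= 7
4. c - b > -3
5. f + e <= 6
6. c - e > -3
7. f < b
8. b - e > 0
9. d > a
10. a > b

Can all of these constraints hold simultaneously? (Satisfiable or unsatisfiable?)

Unsatisfiable

Constraints 2, 8, 9, and 10 give d ≤ e, e < b, b < a, a < d. Chaining: d ≤ e < b < a < d, which forces d < d — impossible.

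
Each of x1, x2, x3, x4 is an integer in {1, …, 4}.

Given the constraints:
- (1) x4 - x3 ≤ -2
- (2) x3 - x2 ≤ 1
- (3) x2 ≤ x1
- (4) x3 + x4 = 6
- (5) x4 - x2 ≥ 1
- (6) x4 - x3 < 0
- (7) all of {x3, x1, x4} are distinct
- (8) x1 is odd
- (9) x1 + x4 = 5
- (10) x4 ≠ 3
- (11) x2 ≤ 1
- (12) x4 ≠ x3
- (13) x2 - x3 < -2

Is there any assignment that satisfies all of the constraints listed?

Constraints 1, 2, and 5 give x2 − x3 ≥ -1, x3 − x4 ≥ 2, x4 − x2 ≥ 1.
Adding all 3 inequalities: the left sides telescope to 0, and the right sides sum to (-1) + 2 + 1 = 2. So 0 ≥ 2, which is false.

Unsatisfiable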